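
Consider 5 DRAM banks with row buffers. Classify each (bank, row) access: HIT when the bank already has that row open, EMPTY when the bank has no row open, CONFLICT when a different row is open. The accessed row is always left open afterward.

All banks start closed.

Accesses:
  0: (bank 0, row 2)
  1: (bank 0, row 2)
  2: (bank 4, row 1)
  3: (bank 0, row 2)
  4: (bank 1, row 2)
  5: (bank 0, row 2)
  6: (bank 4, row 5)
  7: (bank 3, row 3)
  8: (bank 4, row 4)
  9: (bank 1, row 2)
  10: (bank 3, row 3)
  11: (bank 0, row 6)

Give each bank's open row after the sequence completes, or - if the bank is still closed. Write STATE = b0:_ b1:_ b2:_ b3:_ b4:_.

STATE = b0:6 b1:2 b2:- b3:3 b4:4

0: bank 0 row 2 — prev None → EMPTY
1: bank 0 row 2 — prev 2 → HIT
2: bank 4 row 1 — prev None → EMPTY
3: bank 0 row 2 — prev 2 → HIT
4: bank 1 row 2 — prev None → EMPTY
5: bank 0 row 2 — prev 2 → HIT
6: bank 4 row 5 — prev 1 → CONFLICT
7: bank 3 row 3 — prev None → EMPTY
8: bank 4 row 4 — prev 5 → CONFLICT
9: bank 1 row 2 — prev 2 → HIT
10: bank 3 row 3 — prev 3 → HIT
11: bank 0 row 6 — prev 2 → CONFLICT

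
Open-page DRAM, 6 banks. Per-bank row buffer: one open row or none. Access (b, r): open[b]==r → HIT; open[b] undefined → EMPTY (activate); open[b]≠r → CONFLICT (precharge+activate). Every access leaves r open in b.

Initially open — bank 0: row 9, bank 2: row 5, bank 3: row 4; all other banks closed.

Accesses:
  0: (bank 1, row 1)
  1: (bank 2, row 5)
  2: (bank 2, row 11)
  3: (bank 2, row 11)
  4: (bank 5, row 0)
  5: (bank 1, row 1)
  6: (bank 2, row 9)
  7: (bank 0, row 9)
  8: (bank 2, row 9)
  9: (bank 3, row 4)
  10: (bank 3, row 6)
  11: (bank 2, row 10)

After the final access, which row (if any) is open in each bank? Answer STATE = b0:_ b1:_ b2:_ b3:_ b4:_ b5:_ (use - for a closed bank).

#0 (1,1) E
#1 (2,5) H  (was 5)
#2 (2,11) C  (was 5)
#3 (2,11) H  (was 11)
#4 (5,0) E
#5 (1,1) H  (was 1)
#6 (2,9) C  (was 11)
#7 (0,9) H  (was 9)
#8 (2,9) H  (was 9)
#9 (3,4) H  (was 4)
#10 (3,6) C  (was 4)
#11 (2,10) C  (was 9)

STATE = b0:9 b1:1 b2:10 b3:6 b4:- b5:0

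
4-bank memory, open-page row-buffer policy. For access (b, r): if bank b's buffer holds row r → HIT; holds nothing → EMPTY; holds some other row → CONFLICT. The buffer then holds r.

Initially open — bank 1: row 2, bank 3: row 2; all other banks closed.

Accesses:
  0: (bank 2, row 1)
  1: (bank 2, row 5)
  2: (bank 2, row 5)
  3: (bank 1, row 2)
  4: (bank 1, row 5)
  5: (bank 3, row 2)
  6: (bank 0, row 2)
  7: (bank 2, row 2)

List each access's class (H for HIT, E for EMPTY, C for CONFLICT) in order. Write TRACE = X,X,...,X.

  [0] b2 r1: no row ⇒ E
  [1] b2 r5: had r1 ⇒ C
  [2] b2 r5: had r5 ⇒ H
  [3] b1 r2: had r2 ⇒ H
  [4] b1 r5: had r2 ⇒ C
  [5] b3 r2: had r2 ⇒ H
  [6] b0 r2: no row ⇒ E
  [7] b2 r2: had r5 ⇒ C

TRACE = E,C,H,H,C,H,E,C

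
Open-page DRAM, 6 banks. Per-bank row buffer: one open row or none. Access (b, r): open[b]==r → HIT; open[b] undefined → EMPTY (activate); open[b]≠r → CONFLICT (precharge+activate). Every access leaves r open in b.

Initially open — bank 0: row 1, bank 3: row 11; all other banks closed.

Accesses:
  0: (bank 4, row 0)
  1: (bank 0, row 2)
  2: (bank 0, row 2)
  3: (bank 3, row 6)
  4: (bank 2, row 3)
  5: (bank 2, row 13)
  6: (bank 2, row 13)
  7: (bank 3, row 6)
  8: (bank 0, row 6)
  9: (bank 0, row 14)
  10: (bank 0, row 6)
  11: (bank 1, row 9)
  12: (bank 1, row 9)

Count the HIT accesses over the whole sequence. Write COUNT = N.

COUNT = 4

  [0] b4 r0: no row ⇒ E
  [1] b0 r2: had r1 ⇒ C
  [2] b0 r2: had r2 ⇒ H
  [3] b3 r6: had r11 ⇒ C
  [4] b2 r3: no row ⇒ E
  [5] b2 r13: had r3 ⇒ C
  [6] b2 r13: had r13 ⇒ H
  [7] b3 r6: had r6 ⇒ H
  [8] b0 r6: had r2 ⇒ C
  [9] b0 r14: had r6 ⇒ C
  [10] b0 r6: had r14 ⇒ C
  [11] b1 r9: no row ⇒ E
  [12] b1 r9: had r9 ⇒ H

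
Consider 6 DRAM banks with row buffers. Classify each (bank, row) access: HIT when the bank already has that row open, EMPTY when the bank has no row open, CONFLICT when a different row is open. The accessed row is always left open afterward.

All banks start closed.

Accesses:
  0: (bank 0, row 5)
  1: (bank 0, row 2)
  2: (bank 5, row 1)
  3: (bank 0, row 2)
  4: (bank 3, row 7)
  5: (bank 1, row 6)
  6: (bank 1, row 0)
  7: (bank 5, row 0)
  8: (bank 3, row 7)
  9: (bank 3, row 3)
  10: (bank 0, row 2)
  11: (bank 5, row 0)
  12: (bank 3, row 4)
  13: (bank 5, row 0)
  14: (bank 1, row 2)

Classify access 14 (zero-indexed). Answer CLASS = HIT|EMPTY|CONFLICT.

#0 (0,5) E
#1 (0,2) C  (was 5)
#2 (5,1) E
#3 (0,2) H  (was 2)
#4 (3,7) E
#5 (1,6) E
#6 (1,0) C  (was 6)
#7 (5,0) C  (was 1)
#8 (3,7) H  (was 7)
#9 (3,3) C  (was 7)
#10 (0,2) H  (was 2)
#11 (5,0) H  (was 0)
#12 (3,4) C  (was 3)
#13 (5,0) H  (was 0)
#14 (1,2) C  (was 0)

CLASS = CONFLICT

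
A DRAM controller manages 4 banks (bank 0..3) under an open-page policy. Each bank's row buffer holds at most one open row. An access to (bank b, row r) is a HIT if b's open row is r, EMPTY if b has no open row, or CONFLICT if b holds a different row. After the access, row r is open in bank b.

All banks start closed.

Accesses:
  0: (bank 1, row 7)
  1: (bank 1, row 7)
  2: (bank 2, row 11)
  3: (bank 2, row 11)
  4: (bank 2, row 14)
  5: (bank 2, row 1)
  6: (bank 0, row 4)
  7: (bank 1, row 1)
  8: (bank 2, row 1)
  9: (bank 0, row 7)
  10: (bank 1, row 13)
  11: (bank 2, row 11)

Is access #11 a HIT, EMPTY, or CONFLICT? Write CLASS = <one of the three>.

  [0] b1 r7: no row ⇒ E
  [1] b1 r7: had r7 ⇒ H
  [2] b2 r11: no row ⇒ E
  [3] b2 r11: had r11 ⇒ H
  [4] b2 r14: had r11 ⇒ C
  [5] b2 r1: had r14 ⇒ C
  [6] b0 r4: no row ⇒ E
  [7] b1 r1: had r7 ⇒ C
  [8] b2 r1: had r1 ⇒ H
  [9] b0 r7: had r4 ⇒ C
  [10] b1 r13: had r1 ⇒ C
  [11] b2 r11: had r1 ⇒ C

CLASS = CONFLICT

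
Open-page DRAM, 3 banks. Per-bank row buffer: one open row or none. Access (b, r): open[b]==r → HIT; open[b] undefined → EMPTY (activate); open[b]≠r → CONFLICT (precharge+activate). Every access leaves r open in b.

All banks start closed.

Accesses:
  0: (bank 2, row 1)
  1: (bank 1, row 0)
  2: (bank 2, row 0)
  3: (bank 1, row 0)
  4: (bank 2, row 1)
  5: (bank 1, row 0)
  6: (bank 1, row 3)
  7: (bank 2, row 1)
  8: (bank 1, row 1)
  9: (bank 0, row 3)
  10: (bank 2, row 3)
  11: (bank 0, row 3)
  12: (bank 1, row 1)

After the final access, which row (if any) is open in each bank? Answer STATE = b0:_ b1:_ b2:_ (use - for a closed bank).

STATE = b0:3 b1:1 b2:3

step 0: bank2 None->1 [EMPTY]
step 1: bank1 None->0 [EMPTY]
step 2: bank2 1->0 [CONFLICT]
step 3: bank1 0->0 [HIT]
step 4: bank2 0->1 [CONFLICT]
step 5: bank1 0->0 [HIT]
step 6: bank1 0->3 [CONFLICT]
step 7: bank2 1->1 [HIT]
step 8: bank1 3->1 [CONFLICT]
step 9: bank0 None->3 [EMPTY]
step 10: bank2 1->3 [CONFLICT]
step 11: bank0 3->3 [HIT]
step 12: bank1 1->1 [HIT]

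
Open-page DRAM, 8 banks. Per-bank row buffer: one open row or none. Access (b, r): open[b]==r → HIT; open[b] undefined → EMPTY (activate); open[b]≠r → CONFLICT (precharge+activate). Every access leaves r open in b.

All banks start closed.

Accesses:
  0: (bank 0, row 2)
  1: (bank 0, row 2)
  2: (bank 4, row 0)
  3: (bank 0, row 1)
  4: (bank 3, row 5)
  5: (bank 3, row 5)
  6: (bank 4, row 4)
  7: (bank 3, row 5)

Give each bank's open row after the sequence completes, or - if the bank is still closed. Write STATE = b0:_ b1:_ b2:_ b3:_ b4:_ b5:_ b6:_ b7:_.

STATE = b0:1 b1:- b2:- b3:5 b4:4 b5:- b6:- b7:-

0: bank 0 row 2 — prev None → EMPTY
1: bank 0 row 2 — prev 2 → HIT
2: bank 4 row 0 — prev None → EMPTY
3: bank 0 row 1 — prev 2 → CONFLICT
4: bank 3 row 5 — prev None → EMPTY
5: bank 3 row 5 — prev 5 → HIT
6: bank 4 row 4 — prev 0 → CONFLICT
7: bank 3 row 5 — prev 5 → HIT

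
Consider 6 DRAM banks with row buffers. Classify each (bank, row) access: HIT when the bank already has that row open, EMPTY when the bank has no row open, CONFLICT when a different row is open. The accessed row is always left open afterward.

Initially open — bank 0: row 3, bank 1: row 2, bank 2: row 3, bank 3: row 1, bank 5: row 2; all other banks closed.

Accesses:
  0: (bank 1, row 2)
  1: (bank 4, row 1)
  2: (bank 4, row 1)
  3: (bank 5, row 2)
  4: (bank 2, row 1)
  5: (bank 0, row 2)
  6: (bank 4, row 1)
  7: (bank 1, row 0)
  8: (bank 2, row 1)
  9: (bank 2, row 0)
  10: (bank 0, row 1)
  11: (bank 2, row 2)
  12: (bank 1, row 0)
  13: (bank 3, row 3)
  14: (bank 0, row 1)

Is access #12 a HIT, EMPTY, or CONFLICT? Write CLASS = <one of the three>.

  [0] b1 r2: had r2 ⇒ H
  [1] b4 r1: no row ⇒ E
  [2] b4 r1: had r1 ⇒ H
  [3] b5 r2: had r2 ⇒ H
  [4] b2 r1: had r3 ⇒ C
  [5] b0 r2: had r3 ⇒ C
  [6] b4 r1: had r1 ⇒ H
  [7] b1 r0: had r2 ⇒ C
  [8] b2 r1: had r1 ⇒ H
  [9] b2 r0: had r1 ⇒ C
  [10] b0 r1: had r2 ⇒ C
  [11] b2 r2: had r0 ⇒ C
  [12] b1 r0: had r0 ⇒ H
  [13] b3 r3: had r1 ⇒ C
  [14] b0 r1: had r1 ⇒ H

CLASS = HIT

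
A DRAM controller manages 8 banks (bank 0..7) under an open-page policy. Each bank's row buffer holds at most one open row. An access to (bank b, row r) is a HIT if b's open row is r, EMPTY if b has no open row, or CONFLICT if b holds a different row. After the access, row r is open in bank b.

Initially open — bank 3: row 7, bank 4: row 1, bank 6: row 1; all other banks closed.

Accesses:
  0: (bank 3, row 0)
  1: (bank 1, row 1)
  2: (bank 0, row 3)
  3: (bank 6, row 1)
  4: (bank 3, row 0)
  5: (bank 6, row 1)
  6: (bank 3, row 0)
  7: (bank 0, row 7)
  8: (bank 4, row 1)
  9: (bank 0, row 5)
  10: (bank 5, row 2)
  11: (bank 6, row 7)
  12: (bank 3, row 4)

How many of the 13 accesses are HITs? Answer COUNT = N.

COUNT = 5

  [0] b3 r0: had r7 ⇒ C
  [1] b1 r1: no row ⇒ E
  [2] b0 r3: no row ⇒ E
  [3] b6 r1: had r1 ⇒ H
  [4] b3 r0: had r0 ⇒ H
  [5] b6 r1: had r1 ⇒ H
  [6] b3 r0: had r0 ⇒ H
  [7] b0 r7: had r3 ⇒ C
  [8] b4 r1: had r1 ⇒ H
  [9] b0 r5: had r7 ⇒ C
  [10] b5 r2: no row ⇒ E
  [11] b6 r7: had r1 ⇒ C
  [12] b3 r4: had r0 ⇒ C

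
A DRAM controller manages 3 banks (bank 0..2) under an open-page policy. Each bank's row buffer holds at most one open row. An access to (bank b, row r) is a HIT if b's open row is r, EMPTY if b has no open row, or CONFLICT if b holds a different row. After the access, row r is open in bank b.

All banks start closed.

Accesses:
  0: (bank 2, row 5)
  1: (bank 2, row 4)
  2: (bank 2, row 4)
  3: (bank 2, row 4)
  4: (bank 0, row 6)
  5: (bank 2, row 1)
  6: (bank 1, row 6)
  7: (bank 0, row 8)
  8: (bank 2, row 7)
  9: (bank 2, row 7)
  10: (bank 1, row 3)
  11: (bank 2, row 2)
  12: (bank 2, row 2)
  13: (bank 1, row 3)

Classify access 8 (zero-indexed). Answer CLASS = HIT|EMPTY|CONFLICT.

CLASS = CONFLICT

step 0: bank2 None->5 [EMPTY]
step 1: bank2 5->4 [CONFLICT]
step 2: bank2 4->4 [HIT]
step 3: bank2 4->4 [HIT]
step 4: bank0 None->6 [EMPTY]
step 5: bank2 4->1 [CONFLICT]
step 6: bank1 None->6 [EMPTY]
step 7: bank0 6->8 [CONFLICT]
step 8: bank2 1->7 [CONFLICT]
step 9: bank2 7->7 [HIT]
step 10: bank1 6->3 [CONFLICT]
step 11: bank2 7->2 [CONFLICT]
step 12: bank2 2->2 [HIT]
step 13: bank1 3->3 [HIT]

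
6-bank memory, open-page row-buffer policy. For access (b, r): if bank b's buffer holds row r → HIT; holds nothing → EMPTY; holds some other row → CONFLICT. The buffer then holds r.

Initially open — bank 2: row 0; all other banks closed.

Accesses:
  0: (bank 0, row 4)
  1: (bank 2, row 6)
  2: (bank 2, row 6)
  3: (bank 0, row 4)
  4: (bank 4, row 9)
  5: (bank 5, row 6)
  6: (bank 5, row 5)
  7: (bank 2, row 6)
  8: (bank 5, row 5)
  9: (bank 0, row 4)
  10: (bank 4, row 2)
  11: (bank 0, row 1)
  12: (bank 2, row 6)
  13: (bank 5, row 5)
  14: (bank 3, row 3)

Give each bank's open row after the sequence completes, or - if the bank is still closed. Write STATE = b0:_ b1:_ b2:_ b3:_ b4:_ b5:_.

  [0] b0 r4: no row ⇒ E
  [1] b2 r6: had r0 ⇒ C
  [2] b2 r6: had r6 ⇒ H
  [3] b0 r4: had r4 ⇒ H
  [4] b4 r9: no row ⇒ E
  [5] b5 r6: no row ⇒ E
  [6] b5 r5: had r6 ⇒ C
  [7] b2 r6: had r6 ⇒ H
  [8] b5 r5: had r5 ⇒ H
  [9] b0 r4: had r4 ⇒ H
  [10] b4 r2: had r9 ⇒ C
  [11] b0 r1: had r4 ⇒ C
  [12] b2 r6: had r6 ⇒ H
  [13] b5 r5: had r5 ⇒ H
  [14] b3 r3: no row ⇒ E

STATE = b0:1 b1:- b2:6 b3:3 b4:2 b5:5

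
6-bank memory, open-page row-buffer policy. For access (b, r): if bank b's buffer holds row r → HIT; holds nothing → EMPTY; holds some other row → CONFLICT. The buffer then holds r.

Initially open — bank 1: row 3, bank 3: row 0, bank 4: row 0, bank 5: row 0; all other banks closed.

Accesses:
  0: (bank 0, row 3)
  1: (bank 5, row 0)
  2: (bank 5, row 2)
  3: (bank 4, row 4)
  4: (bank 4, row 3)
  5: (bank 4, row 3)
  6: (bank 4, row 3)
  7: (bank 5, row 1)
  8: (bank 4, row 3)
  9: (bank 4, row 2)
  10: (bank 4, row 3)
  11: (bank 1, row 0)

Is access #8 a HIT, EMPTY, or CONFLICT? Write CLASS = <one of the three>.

0: bank 0 row 3 — prev None → EMPTY
1: bank 5 row 0 — prev 0 → HIT
2: bank 5 row 2 — prev 0 → CONFLICT
3: bank 4 row 4 — prev 0 → CONFLICT
4: bank 4 row 3 — prev 4 → CONFLICT
5: bank 4 row 3 — prev 3 → HIT
6: bank 4 row 3 — prev 3 → HIT
7: bank 5 row 1 — prev 2 → CONFLICT
8: bank 4 row 3 — prev 3 → HIT
9: bank 4 row 2 — prev 3 → CONFLICT
10: bank 4 row 3 — prev 2 → CONFLICT
11: bank 1 row 0 — prev 3 → CONFLICT

CLASS = HIT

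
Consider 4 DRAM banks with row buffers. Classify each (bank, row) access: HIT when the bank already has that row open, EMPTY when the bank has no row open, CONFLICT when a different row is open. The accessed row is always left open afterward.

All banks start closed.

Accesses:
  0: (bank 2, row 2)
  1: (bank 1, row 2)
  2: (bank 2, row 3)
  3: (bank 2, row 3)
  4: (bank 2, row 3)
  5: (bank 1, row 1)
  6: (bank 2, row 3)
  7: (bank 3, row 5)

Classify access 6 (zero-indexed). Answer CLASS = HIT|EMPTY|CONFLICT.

CLASS = HIT

#0 (2,2) E
#1 (1,2) E
#2 (2,3) C  (was 2)
#3 (2,3) H  (was 3)
#4 (2,3) H  (was 3)
#5 (1,1) C  (was 2)
#6 (2,3) H  (was 3)
#7 (3,5) E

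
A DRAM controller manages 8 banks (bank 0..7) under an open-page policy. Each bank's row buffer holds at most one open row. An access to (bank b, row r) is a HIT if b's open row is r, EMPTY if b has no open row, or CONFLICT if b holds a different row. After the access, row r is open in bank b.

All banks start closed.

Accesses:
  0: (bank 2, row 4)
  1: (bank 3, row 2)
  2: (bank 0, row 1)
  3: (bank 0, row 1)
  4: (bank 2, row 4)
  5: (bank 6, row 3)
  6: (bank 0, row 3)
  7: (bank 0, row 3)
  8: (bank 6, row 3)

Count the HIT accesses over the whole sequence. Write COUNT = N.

0: bank 2 row 4 — prev None → EMPTY
1: bank 3 row 2 — prev None → EMPTY
2: bank 0 row 1 — prev None → EMPTY
3: bank 0 row 1 — prev 1 → HIT
4: bank 2 row 4 — prev 4 → HIT
5: bank 6 row 3 — prev None → EMPTY
6: bank 0 row 3 — prev 1 → CONFLICT
7: bank 0 row 3 — prev 3 → HIT
8: bank 6 row 3 — prev 3 → HIT

COUNT = 4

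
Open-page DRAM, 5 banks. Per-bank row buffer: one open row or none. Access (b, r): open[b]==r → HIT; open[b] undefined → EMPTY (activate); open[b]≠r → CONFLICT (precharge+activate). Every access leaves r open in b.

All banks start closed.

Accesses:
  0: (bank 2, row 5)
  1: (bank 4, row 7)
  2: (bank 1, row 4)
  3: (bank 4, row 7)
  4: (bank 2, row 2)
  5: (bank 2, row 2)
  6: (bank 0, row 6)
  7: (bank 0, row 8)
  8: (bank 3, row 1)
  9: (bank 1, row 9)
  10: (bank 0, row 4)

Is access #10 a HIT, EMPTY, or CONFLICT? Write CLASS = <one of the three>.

#0 (2,5) E
#1 (4,7) E
#2 (1,4) E
#3 (4,7) H  (was 7)
#4 (2,2) C  (was 5)
#5 (2,2) H  (was 2)
#6 (0,6) E
#7 (0,8) C  (was 6)
#8 (3,1) E
#9 (1,9) C  (was 4)
#10 (0,4) C  (was 8)

CLASS = CONFLICT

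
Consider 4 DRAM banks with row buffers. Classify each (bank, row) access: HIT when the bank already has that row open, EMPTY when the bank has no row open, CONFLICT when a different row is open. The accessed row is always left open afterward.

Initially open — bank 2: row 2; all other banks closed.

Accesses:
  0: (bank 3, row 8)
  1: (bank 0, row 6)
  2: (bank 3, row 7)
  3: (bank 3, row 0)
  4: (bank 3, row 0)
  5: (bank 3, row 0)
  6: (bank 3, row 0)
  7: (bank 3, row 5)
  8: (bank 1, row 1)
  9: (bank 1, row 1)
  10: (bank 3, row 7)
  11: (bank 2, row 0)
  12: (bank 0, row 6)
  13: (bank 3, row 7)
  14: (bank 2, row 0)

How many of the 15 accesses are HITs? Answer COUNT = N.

#0 (3,8) E
#1 (0,6) E
#2 (3,7) C  (was 8)
#3 (3,0) C  (was 7)
#4 (3,0) H  (was 0)
#5 (3,0) H  (was 0)
#6 (3,0) H  (was 0)
#7 (3,5) C  (was 0)
#8 (1,1) E
#9 (1,1) H  (was 1)
#10 (3,7) C  (was 5)
#11 (2,0) C  (was 2)
#12 (0,6) H  (was 6)
#13 (3,7) H  (was 7)
#14 (2,0) H  (was 0)

COUNT = 7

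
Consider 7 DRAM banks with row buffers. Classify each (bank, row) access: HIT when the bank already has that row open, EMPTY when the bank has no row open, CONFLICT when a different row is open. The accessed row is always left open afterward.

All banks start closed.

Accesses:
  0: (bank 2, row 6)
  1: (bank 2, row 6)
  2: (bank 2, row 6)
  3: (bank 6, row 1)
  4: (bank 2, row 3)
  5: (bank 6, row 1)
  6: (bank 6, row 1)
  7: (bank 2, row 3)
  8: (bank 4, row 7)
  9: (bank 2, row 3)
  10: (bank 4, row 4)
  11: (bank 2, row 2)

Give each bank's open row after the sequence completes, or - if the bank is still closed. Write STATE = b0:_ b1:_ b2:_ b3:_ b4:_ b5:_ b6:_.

STATE = b0:- b1:- b2:2 b3:- b4:4 b5:- b6:1

  [0] b2 r6: no row ⇒ E
  [1] b2 r6: had r6 ⇒ H
  [2] b2 r6: had r6 ⇒ H
  [3] b6 r1: no row ⇒ E
  [4] b2 r3: had r6 ⇒ C
  [5] b6 r1: had r1 ⇒ H
  [6] b6 r1: had r1 ⇒ H
  [7] b2 r3: had r3 ⇒ H
  [8] b4 r7: no row ⇒ E
  [9] b2 r3: had r3 ⇒ H
  [10] b4 r4: had r7 ⇒ C
  [11] b2 r2: had r3 ⇒ C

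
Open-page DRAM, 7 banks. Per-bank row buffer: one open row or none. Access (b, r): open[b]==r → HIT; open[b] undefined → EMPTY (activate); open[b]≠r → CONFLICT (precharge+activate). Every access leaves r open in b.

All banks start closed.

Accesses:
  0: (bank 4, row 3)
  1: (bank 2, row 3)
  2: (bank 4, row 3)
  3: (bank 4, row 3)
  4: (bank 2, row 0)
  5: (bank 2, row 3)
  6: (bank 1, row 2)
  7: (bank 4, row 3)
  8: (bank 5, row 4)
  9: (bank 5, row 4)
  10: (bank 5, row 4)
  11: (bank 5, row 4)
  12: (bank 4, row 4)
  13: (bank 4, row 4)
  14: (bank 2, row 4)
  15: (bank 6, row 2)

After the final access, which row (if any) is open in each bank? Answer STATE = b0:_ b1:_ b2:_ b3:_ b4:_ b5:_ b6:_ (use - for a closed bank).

#0 (4,3) E
#1 (2,3) E
#2 (4,3) H  (was 3)
#3 (4,3) H  (was 3)
#4 (2,0) C  (was 3)
#5 (2,3) C  (was 0)
#6 (1,2) E
#7 (4,3) H  (was 3)
#8 (5,4) E
#9 (5,4) H  (was 4)
#10 (5,4) H  (was 4)
#11 (5,4) H  (was 4)
#12 (4,4) C  (was 3)
#13 (4,4) H  (was 4)
#14 (2,4) C  (was 3)
#15 (6,2) E

STATE = b0:- b1:2 b2:4 b3:- b4:4 b5:4 b6:2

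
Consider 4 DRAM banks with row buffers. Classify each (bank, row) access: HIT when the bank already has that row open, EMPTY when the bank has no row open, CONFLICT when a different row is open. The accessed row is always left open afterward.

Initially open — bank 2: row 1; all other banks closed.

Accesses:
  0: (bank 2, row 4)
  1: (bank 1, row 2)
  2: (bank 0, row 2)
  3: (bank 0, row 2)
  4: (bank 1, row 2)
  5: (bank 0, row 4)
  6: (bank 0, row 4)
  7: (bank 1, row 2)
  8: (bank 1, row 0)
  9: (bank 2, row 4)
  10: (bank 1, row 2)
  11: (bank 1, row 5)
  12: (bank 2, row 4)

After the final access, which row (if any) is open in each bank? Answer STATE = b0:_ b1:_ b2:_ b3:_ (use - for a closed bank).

STATE = b0:4 b1:5 b2:4 b3:-

0: bank 2 row 4 — prev 1 → CONFLICT
1: bank 1 row 2 — prev None → EMPTY
2: bank 0 row 2 — prev None → EMPTY
3: bank 0 row 2 — prev 2 → HIT
4: bank 1 row 2 — prev 2 → HIT
5: bank 0 row 4 — prev 2 → CONFLICT
6: bank 0 row 4 — prev 4 → HIT
7: bank 1 row 2 — prev 2 → HIT
8: bank 1 row 0 — prev 2 → CONFLICT
9: bank 2 row 4 — prev 4 → HIT
10: bank 1 row 2 — prev 0 → CONFLICT
11: bank 1 row 5 — prev 2 → CONFLICT
12: bank 2 row 4 — prev 4 → HIT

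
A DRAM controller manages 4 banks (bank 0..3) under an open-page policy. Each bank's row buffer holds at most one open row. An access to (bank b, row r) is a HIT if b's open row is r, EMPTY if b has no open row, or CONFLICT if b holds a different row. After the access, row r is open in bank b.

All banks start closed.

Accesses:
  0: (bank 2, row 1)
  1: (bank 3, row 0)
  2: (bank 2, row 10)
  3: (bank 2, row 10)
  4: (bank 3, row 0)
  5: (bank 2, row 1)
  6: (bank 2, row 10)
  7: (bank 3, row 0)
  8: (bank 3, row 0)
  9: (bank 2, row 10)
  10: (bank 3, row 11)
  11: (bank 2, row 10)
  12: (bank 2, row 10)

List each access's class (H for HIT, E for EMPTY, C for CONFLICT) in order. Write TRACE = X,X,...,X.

0: bank 2 row 1 — prev None → EMPTY
1: bank 3 row 0 — prev None → EMPTY
2: bank 2 row 10 — prev 1 → CONFLICT
3: bank 2 row 10 — prev 10 → HIT
4: bank 3 row 0 — prev 0 → HIT
5: bank 2 row 1 — prev 10 → CONFLICT
6: bank 2 row 10 — prev 1 → CONFLICT
7: bank 3 row 0 — prev 0 → HIT
8: bank 3 row 0 — prev 0 → HIT
9: bank 2 row 10 — prev 10 → HIT
10: bank 3 row 11 — prev 0 → CONFLICT
11: bank 2 row 10 — prev 10 → HIT
12: bank 2 row 10 — prev 10 → HIT

TRACE = E,E,C,H,H,C,C,H,H,H,C,H,H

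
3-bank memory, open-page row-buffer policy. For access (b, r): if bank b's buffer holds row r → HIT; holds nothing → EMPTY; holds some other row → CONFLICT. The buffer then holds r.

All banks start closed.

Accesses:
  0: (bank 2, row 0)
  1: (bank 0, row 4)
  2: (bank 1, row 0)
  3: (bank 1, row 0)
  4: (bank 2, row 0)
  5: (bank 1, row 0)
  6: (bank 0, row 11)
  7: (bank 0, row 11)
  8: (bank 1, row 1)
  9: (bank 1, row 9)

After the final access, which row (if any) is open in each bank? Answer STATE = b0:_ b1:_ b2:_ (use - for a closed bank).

0: bank 2 row 0 — prev None → EMPTY
1: bank 0 row 4 — prev None → EMPTY
2: bank 1 row 0 — prev None → EMPTY
3: bank 1 row 0 — prev 0 → HIT
4: bank 2 row 0 — prev 0 → HIT
5: bank 1 row 0 — prev 0 → HIT
6: bank 0 row 11 — prev 4 → CONFLICT
7: bank 0 row 11 — prev 11 → HIT
8: bank 1 row 1 — prev 0 → CONFLICT
9: bank 1 row 9 — prev 1 → CONFLICT

STATE = b0:11 b1:9 b2:0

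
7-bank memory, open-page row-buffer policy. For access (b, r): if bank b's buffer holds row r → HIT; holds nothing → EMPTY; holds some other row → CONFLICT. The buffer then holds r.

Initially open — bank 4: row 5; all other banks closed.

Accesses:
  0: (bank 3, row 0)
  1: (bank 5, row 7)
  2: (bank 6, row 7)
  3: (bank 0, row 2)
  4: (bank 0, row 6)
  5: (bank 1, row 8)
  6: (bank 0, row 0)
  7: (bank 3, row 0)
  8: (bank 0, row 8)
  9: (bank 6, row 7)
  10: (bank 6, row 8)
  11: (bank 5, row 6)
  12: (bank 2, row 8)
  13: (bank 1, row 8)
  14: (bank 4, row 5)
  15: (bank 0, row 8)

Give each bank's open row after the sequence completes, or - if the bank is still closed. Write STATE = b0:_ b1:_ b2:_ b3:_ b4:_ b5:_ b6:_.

STATE = b0:8 b1:8 b2:8 b3:0 b4:5 b5:6 b6:8

0: bank 3 row 0 — prev None → EMPTY
1: bank 5 row 7 — prev None → EMPTY
2: bank 6 row 7 — prev None → EMPTY
3: bank 0 row 2 — prev None → EMPTY
4: bank 0 row 6 — prev 2 → CONFLICT
5: bank 1 row 8 — prev None → EMPTY
6: bank 0 row 0 — prev 6 → CONFLICT
7: bank 3 row 0 — prev 0 → HIT
8: bank 0 row 8 — prev 0 → CONFLICT
9: bank 6 row 7 — prev 7 → HIT
10: bank 6 row 8 — prev 7 → CONFLICT
11: bank 5 row 6 — prev 7 → CONFLICT
12: bank 2 row 8 — prev None → EMPTY
13: bank 1 row 8 — prev 8 → HIT
14: bank 4 row 5 — prev 5 → HIT
15: bank 0 row 8 — prev 8 → HIT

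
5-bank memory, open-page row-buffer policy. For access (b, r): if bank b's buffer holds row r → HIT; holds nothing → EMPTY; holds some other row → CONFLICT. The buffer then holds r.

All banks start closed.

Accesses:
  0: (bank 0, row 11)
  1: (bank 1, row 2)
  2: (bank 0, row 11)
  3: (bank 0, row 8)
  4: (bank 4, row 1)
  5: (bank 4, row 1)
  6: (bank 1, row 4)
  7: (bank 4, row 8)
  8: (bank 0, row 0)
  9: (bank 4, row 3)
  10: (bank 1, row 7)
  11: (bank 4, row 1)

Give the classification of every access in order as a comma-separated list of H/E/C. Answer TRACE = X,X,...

step 0: bank0 None->11 [EMPTY]
step 1: bank1 None->2 [EMPTY]
step 2: bank0 11->11 [HIT]
step 3: bank0 11->8 [CONFLICT]
step 4: bank4 None->1 [EMPTY]
step 5: bank4 1->1 [HIT]
step 6: bank1 2->4 [CONFLICT]
step 7: bank4 1->8 [CONFLICT]
step 8: bank0 8->0 [CONFLICT]
step 9: bank4 8->3 [CONFLICT]
step 10: bank1 4->7 [CONFLICT]
step 11: bank4 3->1 [CONFLICT]

TRACE = E,E,H,C,E,H,C,C,C,C,C,C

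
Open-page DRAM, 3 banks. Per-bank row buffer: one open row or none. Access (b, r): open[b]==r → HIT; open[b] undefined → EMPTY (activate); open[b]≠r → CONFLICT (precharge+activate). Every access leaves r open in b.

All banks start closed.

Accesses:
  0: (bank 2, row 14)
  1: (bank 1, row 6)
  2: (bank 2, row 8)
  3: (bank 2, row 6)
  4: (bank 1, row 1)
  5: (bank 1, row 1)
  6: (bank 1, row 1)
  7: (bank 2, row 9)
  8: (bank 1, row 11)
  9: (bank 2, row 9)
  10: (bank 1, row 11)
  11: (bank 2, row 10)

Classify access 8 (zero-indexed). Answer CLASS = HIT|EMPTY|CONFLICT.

#0 (2,14) E
#1 (1,6) E
#2 (2,8) C  (was 14)
#3 (2,6) C  (was 8)
#4 (1,1) C  (was 6)
#5 (1,1) H  (was 1)
#6 (1,1) H  (was 1)
#7 (2,9) C  (was 6)
#8 (1,11) C  (was 1)
#9 (2,9) H  (was 9)
#10 (1,11) H  (was 11)
#11 (2,10) C  (was 9)

CLASS = CONFLICT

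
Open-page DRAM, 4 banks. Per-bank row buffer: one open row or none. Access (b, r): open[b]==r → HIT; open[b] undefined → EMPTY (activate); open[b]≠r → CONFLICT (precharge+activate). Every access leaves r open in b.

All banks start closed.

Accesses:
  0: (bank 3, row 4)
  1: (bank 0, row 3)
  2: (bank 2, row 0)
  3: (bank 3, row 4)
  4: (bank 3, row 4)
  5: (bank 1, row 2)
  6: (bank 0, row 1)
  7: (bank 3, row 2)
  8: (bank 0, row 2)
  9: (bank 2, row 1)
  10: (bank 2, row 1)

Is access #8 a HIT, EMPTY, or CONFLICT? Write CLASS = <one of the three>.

CLASS = CONFLICT

step 0: bank3 None->4 [EMPTY]
step 1: bank0 None->3 [EMPTY]
step 2: bank2 None->0 [EMPTY]
step 3: bank3 4->4 [HIT]
step 4: bank3 4->4 [HIT]
step 5: bank1 None->2 [EMPTY]
step 6: bank0 3->1 [CONFLICT]
step 7: bank3 4->2 [CONFLICT]
step 8: bank0 1->2 [CONFLICT]
step 9: bank2 0->1 [CONFLICT]
step 10: bank2 1->1 [HIT]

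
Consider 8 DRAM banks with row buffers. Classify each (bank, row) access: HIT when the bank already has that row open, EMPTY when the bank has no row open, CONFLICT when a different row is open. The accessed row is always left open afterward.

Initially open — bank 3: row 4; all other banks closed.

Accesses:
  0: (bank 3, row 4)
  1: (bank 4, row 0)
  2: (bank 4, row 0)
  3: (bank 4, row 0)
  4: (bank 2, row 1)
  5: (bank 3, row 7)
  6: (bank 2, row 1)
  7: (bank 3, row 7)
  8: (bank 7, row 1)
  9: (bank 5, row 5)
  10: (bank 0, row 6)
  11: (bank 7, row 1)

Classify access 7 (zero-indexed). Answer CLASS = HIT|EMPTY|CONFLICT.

CLASS = HIT

  [0] b3 r4: had r4 ⇒ H
  [1] b4 r0: no row ⇒ E
  [2] b4 r0: had r0 ⇒ H
  [3] b4 r0: had r0 ⇒ H
  [4] b2 r1: no row ⇒ E
  [5] b3 r7: had r4 ⇒ C
  [6] b2 r1: had r1 ⇒ H
  [7] b3 r7: had r7 ⇒ H
  [8] b7 r1: no row ⇒ E
  [9] b5 r5: no row ⇒ E
  [10] b0 r6: no row ⇒ E
  [11] b7 r1: had r1 ⇒ H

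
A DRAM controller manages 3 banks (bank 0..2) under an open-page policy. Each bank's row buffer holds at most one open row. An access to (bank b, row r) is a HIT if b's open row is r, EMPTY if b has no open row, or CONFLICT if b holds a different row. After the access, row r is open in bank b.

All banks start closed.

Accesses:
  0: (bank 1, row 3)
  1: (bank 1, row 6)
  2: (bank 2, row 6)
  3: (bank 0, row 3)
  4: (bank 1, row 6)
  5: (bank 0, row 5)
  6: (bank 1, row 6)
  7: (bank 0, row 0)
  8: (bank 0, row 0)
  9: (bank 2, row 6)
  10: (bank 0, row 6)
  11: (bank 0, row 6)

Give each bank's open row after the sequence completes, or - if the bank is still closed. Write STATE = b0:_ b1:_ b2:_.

STATE = b0:6 b1:6 b2:6

#0 (1,3) E
#1 (1,6) C  (was 3)
#2 (2,6) E
#3 (0,3) E
#4 (1,6) H  (was 6)
#5 (0,5) C  (was 3)
#6 (1,6) H  (was 6)
#7 (0,0) C  (was 5)
#8 (0,0) H  (was 0)
#9 (2,6) H  (was 6)
#10 (0,6) C  (was 0)
#11 (0,6) H  (was 6)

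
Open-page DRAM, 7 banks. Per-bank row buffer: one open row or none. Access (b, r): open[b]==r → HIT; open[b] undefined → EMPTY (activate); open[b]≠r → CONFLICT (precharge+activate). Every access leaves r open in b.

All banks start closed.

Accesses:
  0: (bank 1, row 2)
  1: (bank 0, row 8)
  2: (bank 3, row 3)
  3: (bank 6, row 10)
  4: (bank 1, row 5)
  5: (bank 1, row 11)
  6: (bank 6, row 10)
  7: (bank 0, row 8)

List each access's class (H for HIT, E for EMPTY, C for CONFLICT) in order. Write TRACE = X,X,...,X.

TRACE = E,E,E,E,C,C,H,H

  [0] b1 r2: no row ⇒ E
  [1] b0 r8: no row ⇒ E
  [2] b3 r3: no row ⇒ E
  [3] b6 r10: no row ⇒ E
  [4] b1 r5: had r2 ⇒ C
  [5] b1 r11: had r5 ⇒ C
  [6] b6 r10: had r10 ⇒ H
  [7] b0 r8: had r8 ⇒ H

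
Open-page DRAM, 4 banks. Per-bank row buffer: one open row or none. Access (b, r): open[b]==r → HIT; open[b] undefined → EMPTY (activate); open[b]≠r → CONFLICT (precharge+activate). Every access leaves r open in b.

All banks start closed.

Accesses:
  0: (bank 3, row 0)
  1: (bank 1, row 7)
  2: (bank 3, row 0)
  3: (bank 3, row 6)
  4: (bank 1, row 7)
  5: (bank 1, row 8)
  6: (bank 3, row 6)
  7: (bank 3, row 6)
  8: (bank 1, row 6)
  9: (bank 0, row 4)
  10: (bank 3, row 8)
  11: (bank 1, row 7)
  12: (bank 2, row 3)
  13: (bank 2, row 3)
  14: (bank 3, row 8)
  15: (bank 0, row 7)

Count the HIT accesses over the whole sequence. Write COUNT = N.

0: bank 3 row 0 — prev None → EMPTY
1: bank 1 row 7 — prev None → EMPTY
2: bank 3 row 0 — prev 0 → HIT
3: bank 3 row 6 — prev 0 → CONFLICT
4: bank 1 row 7 — prev 7 → HIT
5: bank 1 row 8 — prev 7 → CONFLICT
6: bank 3 row 6 — prev 6 → HIT
7: bank 3 row 6 — prev 6 → HIT
8: bank 1 row 6 — prev 8 → CONFLICT
9: bank 0 row 4 — prev None → EMPTY
10: bank 3 row 8 — prev 6 → CONFLICT
11: bank 1 row 7 — prev 6 → CONFLICT
12: bank 2 row 3 — prev None → EMPTY
13: bank 2 row 3 — prev 3 → HIT
14: bank 3 row 8 — prev 8 → HIT
15: bank 0 row 7 — prev 4 → CONFLICT

COUNT = 6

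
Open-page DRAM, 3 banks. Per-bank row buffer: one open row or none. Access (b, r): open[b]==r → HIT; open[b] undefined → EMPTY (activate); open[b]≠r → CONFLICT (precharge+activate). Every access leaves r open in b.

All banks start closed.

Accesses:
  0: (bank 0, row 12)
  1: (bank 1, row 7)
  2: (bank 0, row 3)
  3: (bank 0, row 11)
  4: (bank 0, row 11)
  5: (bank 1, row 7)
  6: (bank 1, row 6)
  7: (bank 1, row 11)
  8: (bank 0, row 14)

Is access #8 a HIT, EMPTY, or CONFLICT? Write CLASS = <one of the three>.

CLASS = CONFLICT

#0 (0,12) E
#1 (1,7) E
#2 (0,3) C  (was 12)
#3 (0,11) C  (was 3)
#4 (0,11) H  (was 11)
#5 (1,7) H  (was 7)
#6 (1,6) C  (was 7)
#7 (1,11) C  (was 6)
#8 (0,14) C  (was 11)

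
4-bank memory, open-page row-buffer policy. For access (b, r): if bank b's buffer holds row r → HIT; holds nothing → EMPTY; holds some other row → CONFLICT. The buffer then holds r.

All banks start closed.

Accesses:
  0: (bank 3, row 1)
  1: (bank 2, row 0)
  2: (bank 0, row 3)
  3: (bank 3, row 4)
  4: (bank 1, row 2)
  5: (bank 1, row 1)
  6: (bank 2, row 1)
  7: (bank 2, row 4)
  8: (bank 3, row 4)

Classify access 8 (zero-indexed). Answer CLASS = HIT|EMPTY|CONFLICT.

#0 (3,1) E
#1 (2,0) E
#2 (0,3) E
#3 (3,4) C  (was 1)
#4 (1,2) E
#5 (1,1) C  (was 2)
#6 (2,1) C  (was 0)
#7 (2,4) C  (was 1)
#8 (3,4) H  (was 4)

CLASS = HIT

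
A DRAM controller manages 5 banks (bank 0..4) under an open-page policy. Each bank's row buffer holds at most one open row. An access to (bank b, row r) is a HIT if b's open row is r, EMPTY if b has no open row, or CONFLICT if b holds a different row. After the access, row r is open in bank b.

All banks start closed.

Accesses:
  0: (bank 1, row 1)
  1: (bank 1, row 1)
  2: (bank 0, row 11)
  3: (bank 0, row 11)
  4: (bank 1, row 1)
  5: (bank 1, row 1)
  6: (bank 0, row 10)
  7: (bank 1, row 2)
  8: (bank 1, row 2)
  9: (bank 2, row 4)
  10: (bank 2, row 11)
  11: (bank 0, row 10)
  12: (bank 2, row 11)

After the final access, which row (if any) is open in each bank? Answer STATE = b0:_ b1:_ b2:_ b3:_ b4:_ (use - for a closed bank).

STATE = b0:10 b1:2 b2:11 b3:- b4:-

#0 (1,1) E
#1 (1,1) H  (was 1)
#2 (0,11) E
#3 (0,11) H  (was 11)
#4 (1,1) H  (was 1)
#5 (1,1) H  (was 1)
#6 (0,10) C  (was 11)
#7 (1,2) C  (was 1)
#8 (1,2) H  (was 2)
#9 (2,4) E
#10 (2,11) C  (was 4)
#11 (0,10) H  (was 10)
#12 (2,11) H  (was 11)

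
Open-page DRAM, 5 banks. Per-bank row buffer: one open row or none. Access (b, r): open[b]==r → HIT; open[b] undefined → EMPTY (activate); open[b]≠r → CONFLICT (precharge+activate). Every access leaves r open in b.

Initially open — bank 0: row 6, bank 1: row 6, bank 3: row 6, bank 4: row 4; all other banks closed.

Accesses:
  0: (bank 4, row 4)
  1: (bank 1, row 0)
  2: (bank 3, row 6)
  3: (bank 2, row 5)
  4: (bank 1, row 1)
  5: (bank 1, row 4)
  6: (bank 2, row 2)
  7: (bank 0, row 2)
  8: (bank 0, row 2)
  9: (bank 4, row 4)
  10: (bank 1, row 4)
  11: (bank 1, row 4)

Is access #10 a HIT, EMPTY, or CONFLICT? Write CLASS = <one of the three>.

step 0: bank4 4->4 [HIT]
step 1: bank1 6->0 [CONFLICT]
step 2: bank3 6->6 [HIT]
step 3: bank2 None->5 [EMPTY]
step 4: bank1 0->1 [CONFLICT]
step 5: bank1 1->4 [CONFLICT]
step 6: bank2 5->2 [CONFLICT]
step 7: bank0 6->2 [CONFLICT]
step 8: bank0 2->2 [HIT]
step 9: bank4 4->4 [HIT]
step 10: bank1 4->4 [HIT]
step 11: bank1 4->4 [HIT]

CLASS = HIT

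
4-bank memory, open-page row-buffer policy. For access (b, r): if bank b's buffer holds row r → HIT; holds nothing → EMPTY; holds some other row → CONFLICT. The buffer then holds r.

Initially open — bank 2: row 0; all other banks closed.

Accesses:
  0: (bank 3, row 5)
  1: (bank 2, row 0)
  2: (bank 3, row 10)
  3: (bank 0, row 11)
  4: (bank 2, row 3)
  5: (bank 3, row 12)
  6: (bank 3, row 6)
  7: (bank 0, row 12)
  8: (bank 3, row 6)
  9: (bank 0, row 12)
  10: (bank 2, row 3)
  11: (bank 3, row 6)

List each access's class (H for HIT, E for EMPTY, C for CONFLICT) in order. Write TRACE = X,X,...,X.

TRACE = E,H,C,E,C,C,C,C,H,H,H,H

step 0: bank3 None->5 [EMPTY]
step 1: bank2 0->0 [HIT]
step 2: bank3 5->10 [CONFLICT]
step 3: bank0 None->11 [EMPTY]
step 4: bank2 0->3 [CONFLICT]
step 5: bank3 10->12 [CONFLICT]
step 6: bank3 12->6 [CONFLICT]
step 7: bank0 11->12 [CONFLICT]
step 8: bank3 6->6 [HIT]
step 9: bank0 12->12 [HIT]
step 10: bank2 3->3 [HIT]
step 11: bank3 6->6 [HIT]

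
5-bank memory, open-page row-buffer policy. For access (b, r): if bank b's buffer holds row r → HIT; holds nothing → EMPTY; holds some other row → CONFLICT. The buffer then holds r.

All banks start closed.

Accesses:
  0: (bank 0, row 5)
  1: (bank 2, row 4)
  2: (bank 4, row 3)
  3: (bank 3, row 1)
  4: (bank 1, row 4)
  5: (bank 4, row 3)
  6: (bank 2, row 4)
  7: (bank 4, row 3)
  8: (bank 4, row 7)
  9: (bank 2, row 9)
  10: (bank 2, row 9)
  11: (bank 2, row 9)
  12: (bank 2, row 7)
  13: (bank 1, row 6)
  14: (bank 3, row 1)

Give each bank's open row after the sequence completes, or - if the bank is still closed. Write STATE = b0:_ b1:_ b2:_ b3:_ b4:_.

0: bank 0 row 5 — prev None → EMPTY
1: bank 2 row 4 — prev None → EMPTY
2: bank 4 row 3 — prev None → EMPTY
3: bank 3 row 1 — prev None → EMPTY
4: bank 1 row 4 — prev None → EMPTY
5: bank 4 row 3 — prev 3 → HIT
6: bank 2 row 4 — prev 4 → HIT
7: bank 4 row 3 — prev 3 → HIT
8: bank 4 row 7 — prev 3 → CONFLICT
9: bank 2 row 9 — prev 4 → CONFLICT
10: bank 2 row 9 — prev 9 → HIT
11: bank 2 row 9 — prev 9 → HIT
12: bank 2 row 7 — prev 9 → CONFLICT
13: bank 1 row 6 — prev 4 → CONFLICT
14: bank 3 row 1 — prev 1 → HIT

STATE = b0:5 b1:6 b2:7 b3:1 b4:7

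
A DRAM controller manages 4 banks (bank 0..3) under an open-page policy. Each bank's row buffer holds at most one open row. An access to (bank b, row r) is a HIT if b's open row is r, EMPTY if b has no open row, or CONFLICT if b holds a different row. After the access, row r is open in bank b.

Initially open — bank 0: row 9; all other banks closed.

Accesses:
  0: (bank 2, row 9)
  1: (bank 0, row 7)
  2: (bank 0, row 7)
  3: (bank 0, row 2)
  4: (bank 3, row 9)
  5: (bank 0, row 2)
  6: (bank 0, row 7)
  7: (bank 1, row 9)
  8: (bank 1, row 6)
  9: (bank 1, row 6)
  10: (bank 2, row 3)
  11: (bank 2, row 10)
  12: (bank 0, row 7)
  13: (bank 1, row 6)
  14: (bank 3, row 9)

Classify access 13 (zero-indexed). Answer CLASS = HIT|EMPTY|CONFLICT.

CLASS = HIT

step 0: bank2 None->9 [EMPTY]
step 1: bank0 9->7 [CONFLICT]
step 2: bank0 7->7 [HIT]
step 3: bank0 7->2 [CONFLICT]
step 4: bank3 None->9 [EMPTY]
step 5: bank0 2->2 [HIT]
step 6: bank0 2->7 [CONFLICT]
step 7: bank1 None->9 [EMPTY]
step 8: bank1 9->6 [CONFLICT]
step 9: bank1 6->6 [HIT]
step 10: bank2 9->3 [CONFLICT]
step 11: bank2 3->10 [CONFLICT]
step 12: bank0 7->7 [HIT]
step 13: bank1 6->6 [HIT]
step 14: bank3 9->9 [HIT]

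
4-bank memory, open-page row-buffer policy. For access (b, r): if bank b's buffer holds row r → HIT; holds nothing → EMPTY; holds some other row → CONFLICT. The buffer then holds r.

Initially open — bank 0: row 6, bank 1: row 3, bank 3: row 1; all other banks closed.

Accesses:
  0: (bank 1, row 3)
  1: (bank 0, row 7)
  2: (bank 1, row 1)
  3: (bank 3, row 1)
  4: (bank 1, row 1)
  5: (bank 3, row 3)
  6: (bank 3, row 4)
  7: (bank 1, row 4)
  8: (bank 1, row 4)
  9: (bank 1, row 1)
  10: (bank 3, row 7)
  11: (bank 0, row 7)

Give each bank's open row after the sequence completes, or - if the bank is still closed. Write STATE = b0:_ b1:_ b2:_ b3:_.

#0 (1,3) H  (was 3)
#1 (0,7) C  (was 6)
#2 (1,1) C  (was 3)
#3 (3,1) H  (was 1)
#4 (1,1) H  (was 1)
#5 (3,3) C  (was 1)
#6 (3,4) C  (was 3)
#7 (1,4) C  (was 1)
#8 (1,4) H  (was 4)
#9 (1,1) C  (was 4)
#10 (3,7) C  (was 4)
#11 (0,7) H  (was 7)

STATE = b0:7 b1:1 b2:- b3:7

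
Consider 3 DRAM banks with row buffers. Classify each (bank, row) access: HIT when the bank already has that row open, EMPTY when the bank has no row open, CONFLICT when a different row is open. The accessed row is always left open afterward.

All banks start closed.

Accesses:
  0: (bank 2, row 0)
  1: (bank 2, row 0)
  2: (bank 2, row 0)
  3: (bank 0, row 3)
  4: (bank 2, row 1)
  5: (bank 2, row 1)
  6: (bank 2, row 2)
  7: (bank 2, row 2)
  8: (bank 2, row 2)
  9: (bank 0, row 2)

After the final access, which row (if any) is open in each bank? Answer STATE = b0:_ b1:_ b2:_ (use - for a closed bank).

STATE = b0:2 b1:- b2:2

step 0: bank2 None->0 [EMPTY]
step 1: bank2 0->0 [HIT]
step 2: bank2 0->0 [HIT]
step 3: bank0 None->3 [EMPTY]
step 4: bank2 0->1 [CONFLICT]
step 5: bank2 1->1 [HIT]
step 6: bank2 1->2 [CONFLICT]
step 7: bank2 2->2 [HIT]
step 8: bank2 2->2 [HIT]
step 9: bank0 3->2 [CONFLICT]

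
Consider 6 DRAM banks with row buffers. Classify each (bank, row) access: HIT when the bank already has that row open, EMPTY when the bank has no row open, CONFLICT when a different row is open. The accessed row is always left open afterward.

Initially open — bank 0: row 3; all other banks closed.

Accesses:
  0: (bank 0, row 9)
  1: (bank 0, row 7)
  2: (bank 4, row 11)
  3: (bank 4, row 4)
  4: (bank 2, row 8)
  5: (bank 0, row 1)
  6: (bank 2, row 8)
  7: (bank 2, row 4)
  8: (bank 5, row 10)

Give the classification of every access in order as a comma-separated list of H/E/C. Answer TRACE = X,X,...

step 0: bank0 3->9 [CONFLICT]
step 1: bank0 9->7 [CONFLICT]
step 2: bank4 None->11 [EMPTY]
step 3: bank4 11->4 [CONFLICT]
step 4: bank2 None->8 [EMPTY]
step 5: bank0 7->1 [CONFLICT]
step 6: bank2 8->8 [HIT]
step 7: bank2 8->4 [CONFLICT]
step 8: bank5 None->10 [EMPTY]

TRACE = C,C,E,C,E,C,H,C,E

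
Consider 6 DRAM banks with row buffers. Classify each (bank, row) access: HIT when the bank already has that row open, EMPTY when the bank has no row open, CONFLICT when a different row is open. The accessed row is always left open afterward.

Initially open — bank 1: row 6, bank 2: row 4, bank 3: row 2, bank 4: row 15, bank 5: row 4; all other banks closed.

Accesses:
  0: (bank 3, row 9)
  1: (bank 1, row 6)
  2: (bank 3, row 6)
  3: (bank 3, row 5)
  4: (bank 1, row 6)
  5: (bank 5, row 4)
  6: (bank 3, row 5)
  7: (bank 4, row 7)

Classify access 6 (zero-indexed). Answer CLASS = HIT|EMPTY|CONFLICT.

  [0] b3 r9: had r2 ⇒ C
  [1] b1 r6: had r6 ⇒ H
  [2] b3 r6: had r9 ⇒ C
  [3] b3 r5: had r6 ⇒ C
  [4] b1 r6: had r6 ⇒ H
  [5] b5 r4: had r4 ⇒ H
  [6] b3 r5: had r5 ⇒ H
  [7] b4 r7: had r15 ⇒ C

CLASS = HIT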